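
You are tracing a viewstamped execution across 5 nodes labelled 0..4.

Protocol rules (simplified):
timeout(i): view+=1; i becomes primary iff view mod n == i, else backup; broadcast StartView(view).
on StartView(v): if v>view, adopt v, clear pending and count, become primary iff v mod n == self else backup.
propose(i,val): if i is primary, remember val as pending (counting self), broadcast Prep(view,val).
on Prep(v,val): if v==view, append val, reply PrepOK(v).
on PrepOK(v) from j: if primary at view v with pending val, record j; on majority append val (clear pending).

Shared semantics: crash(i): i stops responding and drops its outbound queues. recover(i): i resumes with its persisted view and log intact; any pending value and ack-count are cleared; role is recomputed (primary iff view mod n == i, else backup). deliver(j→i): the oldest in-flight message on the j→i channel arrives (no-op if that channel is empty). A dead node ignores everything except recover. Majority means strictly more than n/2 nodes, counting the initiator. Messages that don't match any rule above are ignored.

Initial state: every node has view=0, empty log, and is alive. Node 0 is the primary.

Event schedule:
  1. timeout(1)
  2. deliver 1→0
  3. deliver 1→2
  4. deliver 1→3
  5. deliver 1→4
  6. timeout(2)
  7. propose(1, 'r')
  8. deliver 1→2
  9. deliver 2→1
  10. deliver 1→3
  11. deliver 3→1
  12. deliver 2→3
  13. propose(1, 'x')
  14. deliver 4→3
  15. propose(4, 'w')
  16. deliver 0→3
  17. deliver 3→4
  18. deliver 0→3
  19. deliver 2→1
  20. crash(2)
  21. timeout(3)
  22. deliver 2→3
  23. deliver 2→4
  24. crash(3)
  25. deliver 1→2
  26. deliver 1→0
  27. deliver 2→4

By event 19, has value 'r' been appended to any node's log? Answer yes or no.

yes

step 1 timeout(1): 1={prim,v=1,log=-}
step 2 deliver 1→0: 0={back,v=1,log=-}
step 3 deliver 1→2: 2={back,v=1,log=-}
step 4 deliver 1→3: 3={back,v=1,log=-}
step 5 deliver 1→4: 4={back,v=1,log=-}
step 6 timeout(2): 2={prim,v=2,log=-}
step 7 propose(1,'r'): —
step 8 deliver 1→2: —
step 9 deliver 2→1: 1={back,v=2,log=-}
step 10 deliver 1→3: 3={back,v=1,log=r}
step 11 deliver 3→1: —
step 12 deliver 2→3: 3={back,v=2,log=r}
step 13 propose(1,'x'): —
step 14 deliver 4→3: —
step 15 propose(4,'w'): —
step 16 deliver 0→3: —
step 17 deliver 3→4: —
step 18 deliver 0→3: —
step 19 deliver 2→1: —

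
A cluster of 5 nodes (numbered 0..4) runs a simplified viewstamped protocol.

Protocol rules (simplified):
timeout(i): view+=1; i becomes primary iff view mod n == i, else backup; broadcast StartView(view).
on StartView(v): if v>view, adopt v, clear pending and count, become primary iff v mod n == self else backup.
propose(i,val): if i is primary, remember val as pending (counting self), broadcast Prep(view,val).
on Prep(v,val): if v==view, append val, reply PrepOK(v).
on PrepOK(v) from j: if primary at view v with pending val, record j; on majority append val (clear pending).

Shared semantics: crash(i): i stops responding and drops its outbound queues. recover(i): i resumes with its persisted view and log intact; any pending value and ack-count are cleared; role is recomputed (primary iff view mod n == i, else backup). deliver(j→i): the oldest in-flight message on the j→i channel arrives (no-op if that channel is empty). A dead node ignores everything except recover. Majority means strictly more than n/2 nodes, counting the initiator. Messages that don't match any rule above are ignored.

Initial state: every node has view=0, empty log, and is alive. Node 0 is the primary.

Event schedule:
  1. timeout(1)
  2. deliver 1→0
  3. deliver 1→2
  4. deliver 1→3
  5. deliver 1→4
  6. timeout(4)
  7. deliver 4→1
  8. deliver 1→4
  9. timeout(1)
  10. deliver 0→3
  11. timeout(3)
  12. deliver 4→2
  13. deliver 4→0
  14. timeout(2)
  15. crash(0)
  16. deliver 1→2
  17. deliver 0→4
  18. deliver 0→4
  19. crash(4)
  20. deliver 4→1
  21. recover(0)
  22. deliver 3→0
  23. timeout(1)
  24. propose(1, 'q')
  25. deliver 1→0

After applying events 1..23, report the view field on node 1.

[1] timeout(1) → N1(prim v1 [-])
[2] deliver 1→0 → N0(back v1 [-])
[3] deliver 1→2 → N2(back v1 [-])
[4] deliver 1→3 → N3(back v1 [-])
[5] deliver 1→4 → N4(back v1 [-])
[6] timeout(4) → N4(back v2 [-])
[7] deliver 4→1 → N1(back v2 [-])
[8] deliver 1→4 → ∅
[9] timeout(1) → N1(back v3 [-])
[10] deliver 0→3 → ∅
[11] timeout(3) → N3(back v2 [-])
[12] deliver 4→2 → N2(prim v2 [-])
[13] deliver 4→0 → N0(back v2 [-])
[14] timeout(2) → N2(back v3 [-])
[15] crash(0) → N0(✗back v2 [-])
[16] deliver 1→2 → ∅
[17] deliver 0→4 → ∅
[18] deliver 0→4 → ∅
[19] crash(4) → N4(✗back v2 [-])
[20] deliver 4→1 → ∅
[21] recover(0) → N0(back v2 [-])
[22] deliver 3→0 → ∅
[23] timeout(1) → N1(back v4 [-])

4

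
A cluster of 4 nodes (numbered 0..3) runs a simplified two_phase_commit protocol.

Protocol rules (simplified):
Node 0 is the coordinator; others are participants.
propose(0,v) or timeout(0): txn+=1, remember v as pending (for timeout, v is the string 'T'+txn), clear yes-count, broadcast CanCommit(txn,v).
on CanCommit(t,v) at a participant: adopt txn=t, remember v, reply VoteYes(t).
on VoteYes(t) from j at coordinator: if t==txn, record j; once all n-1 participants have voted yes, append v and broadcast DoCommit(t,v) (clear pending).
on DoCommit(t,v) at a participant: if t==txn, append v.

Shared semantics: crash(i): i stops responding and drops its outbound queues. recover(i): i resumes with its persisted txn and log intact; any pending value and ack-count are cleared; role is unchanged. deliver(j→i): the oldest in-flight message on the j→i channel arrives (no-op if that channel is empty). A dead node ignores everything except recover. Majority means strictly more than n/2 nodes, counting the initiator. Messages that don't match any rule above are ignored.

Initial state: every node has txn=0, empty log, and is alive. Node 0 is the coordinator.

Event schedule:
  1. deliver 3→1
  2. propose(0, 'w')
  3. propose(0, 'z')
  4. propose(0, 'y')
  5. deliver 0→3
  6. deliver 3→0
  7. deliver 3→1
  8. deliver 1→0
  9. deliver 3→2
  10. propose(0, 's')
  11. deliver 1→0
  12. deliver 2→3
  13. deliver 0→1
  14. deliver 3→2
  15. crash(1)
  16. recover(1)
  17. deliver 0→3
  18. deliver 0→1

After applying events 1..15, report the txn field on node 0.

1. deliver 3→1:  nop
2. propose(0,'w'):  <0:coor t1 ->
3. propose(0,'z'):  <0:coor t2 ->
4. propose(0,'y'):  <0:coor t3 ->
5. deliver 0→3:  <3:part t1 ->
6. deliver 3→0:  nop
7. deliver 3→1:  nop
8. deliver 1→0:  nop
9. deliver 3→2:  nop
10. propose(0,'s'):  <0:coor t4 ->
11. deliver 1→0:  nop
12. deliver 2→3:  nop
13. deliver 0→1:  <1:part t1 ->
14. deliver 3→2:  nop
15. crash(1):  <1:✗part t1 ->

4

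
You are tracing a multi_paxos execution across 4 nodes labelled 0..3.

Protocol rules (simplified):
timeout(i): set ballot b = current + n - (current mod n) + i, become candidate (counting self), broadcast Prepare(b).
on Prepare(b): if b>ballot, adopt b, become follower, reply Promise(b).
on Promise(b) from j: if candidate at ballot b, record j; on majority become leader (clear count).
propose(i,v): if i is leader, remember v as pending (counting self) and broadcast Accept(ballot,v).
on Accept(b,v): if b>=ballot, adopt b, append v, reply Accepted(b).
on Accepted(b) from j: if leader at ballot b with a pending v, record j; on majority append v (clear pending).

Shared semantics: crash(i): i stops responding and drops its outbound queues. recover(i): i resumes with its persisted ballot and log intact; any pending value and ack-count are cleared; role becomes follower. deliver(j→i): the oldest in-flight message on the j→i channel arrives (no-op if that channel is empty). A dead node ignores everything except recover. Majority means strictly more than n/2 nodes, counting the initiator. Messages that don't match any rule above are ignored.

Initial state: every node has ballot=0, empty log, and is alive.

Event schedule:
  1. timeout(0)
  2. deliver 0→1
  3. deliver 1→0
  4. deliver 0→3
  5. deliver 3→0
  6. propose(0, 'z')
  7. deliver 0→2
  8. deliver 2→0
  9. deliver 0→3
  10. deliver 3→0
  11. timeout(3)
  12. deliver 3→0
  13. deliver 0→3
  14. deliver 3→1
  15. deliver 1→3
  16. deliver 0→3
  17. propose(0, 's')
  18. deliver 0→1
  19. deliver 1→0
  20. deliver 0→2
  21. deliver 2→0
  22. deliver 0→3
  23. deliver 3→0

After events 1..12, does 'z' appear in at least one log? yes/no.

yes

after 1 — timeout(0): n0:cand/b4/[-]
after 2 — deliver 0→1: n1:foll/b4/[-]
after 3 — deliver 1→0: ·
after 4 — deliver 0→3: n3:foll/b4/[-]
after 5 — deliver 3→0: n0:lead/b4/[-]
after 6 — propose(0,'z'): ·
after 7 — deliver 0→2: n2:foll/b4/[-]
after 8 — deliver 2→0: ·
after 9 — deliver 0→3: n3:foll/b4/[z]
after 10 — deliver 3→0: ·
after 11 — timeout(3): n3:cand/b11/[z]
after 12 — deliver 3→0: n0:foll/b11/[-]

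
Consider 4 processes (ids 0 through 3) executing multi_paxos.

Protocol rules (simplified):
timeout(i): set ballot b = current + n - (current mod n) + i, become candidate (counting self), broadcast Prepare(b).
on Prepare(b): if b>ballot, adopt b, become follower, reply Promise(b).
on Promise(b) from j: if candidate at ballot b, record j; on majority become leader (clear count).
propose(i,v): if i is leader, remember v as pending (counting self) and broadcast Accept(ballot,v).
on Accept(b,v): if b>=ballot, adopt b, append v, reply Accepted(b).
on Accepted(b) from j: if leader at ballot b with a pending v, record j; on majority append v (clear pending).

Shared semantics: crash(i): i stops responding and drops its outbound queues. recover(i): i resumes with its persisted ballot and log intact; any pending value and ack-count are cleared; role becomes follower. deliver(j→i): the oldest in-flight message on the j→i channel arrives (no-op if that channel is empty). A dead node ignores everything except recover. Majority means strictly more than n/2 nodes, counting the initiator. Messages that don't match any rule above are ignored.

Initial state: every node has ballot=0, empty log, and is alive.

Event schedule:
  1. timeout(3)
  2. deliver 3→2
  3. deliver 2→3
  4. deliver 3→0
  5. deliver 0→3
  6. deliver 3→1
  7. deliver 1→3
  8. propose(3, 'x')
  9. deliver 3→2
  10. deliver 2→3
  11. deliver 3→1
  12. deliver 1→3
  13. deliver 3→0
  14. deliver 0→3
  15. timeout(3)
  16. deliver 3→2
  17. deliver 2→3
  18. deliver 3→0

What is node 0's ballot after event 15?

e1 timeout(3): 3[cand,b=7,-]
e2 deliver 3→2: 2[foll,b=7,-]
e3 deliver 2→3: ·
e4 deliver 3→0: 0[foll,b=7,-]
e5 deliver 0→3: 3[lead,b=7,-]
e6 deliver 3→1: 1[foll,b=7,-]
e7 deliver 1→3: ·
e8 propose(3,'x'): ·
e9 deliver 3→2: 2[foll,b=7,x]
e10 deliver 2→3: ·
e11 deliver 3→1: 1[foll,b=7,x]
e12 deliver 1→3: 3[lead,b=7,x]
e13 deliver 3→0: 0[foll,b=7,x]
e14 deliver 0→3: ·
e15 timeout(3): 3[cand,b=11,x]

7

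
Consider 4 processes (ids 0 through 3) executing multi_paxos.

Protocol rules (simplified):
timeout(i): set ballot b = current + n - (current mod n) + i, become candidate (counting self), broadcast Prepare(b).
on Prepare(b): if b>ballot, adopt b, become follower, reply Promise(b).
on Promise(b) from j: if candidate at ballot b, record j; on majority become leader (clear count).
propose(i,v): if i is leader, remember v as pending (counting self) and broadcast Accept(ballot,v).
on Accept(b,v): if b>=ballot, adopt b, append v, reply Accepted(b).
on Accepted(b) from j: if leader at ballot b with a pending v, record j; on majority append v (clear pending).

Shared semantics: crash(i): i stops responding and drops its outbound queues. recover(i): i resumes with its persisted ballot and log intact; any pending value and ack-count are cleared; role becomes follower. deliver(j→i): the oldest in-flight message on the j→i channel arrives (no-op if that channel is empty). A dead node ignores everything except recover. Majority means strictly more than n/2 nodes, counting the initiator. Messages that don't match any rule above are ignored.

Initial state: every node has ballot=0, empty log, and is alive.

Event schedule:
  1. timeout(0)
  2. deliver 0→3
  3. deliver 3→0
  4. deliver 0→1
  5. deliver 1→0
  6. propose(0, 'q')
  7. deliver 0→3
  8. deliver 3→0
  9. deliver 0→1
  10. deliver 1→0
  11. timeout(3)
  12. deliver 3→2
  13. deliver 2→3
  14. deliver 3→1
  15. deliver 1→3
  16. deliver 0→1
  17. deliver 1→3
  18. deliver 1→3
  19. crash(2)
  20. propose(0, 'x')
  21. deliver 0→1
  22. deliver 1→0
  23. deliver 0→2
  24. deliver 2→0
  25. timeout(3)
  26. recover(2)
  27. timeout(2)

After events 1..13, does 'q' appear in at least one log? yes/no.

yes

e1 timeout(0): 0[cand,b=4,-]
e2 deliver 0→3: 3[foll,b=4,-]
e3 deliver 3→0: ·
e4 deliver 0→1: 1[foll,b=4,-]
e5 deliver 1→0: 0[lead,b=4,-]
e6 propose(0,'q'): ·
e7 deliver 0→3: 3[foll,b=4,q]
e8 deliver 3→0: ·
e9 deliver 0→1: 1[foll,b=4,q]
e10 deliver 1→0: 0[lead,b=4,q]
e11 timeout(3): 3[cand,b=11,q]
e12 deliver 3→2: 2[foll,b=11,-]
e13 deliver 2→3: ·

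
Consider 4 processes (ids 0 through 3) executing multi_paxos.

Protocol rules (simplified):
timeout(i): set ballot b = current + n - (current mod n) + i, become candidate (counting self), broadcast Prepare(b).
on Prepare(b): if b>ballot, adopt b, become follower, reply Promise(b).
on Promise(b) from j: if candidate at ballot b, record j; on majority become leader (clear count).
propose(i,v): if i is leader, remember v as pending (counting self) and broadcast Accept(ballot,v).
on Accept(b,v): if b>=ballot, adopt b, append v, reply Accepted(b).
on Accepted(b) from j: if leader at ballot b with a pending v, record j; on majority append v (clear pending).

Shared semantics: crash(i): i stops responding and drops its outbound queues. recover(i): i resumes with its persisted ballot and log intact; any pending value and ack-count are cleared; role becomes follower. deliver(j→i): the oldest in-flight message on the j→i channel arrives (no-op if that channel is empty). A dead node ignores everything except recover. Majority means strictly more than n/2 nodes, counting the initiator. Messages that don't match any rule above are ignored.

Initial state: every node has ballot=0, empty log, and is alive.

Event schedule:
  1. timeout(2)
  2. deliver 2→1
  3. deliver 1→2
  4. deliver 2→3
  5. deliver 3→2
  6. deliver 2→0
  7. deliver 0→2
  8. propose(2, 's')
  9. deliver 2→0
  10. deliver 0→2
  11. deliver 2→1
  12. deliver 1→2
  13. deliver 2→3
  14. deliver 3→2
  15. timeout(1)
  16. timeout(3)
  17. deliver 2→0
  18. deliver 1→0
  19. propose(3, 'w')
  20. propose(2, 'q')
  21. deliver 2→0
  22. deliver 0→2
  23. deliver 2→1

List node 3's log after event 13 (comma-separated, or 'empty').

[1] timeout(2) → N2(cand b6 [-])
[2] deliver 2→1 → N1(foll b6 [-])
[3] deliver 1→2 → ∅
[4] deliver 2→3 → N3(foll b6 [-])
[5] deliver 3→2 → N2(lead b6 [-])
[6] deliver 2→0 → N0(foll b6 [-])
[7] deliver 0→2 → ∅
[8] propose(2,'s') → ∅
[9] deliver 2→0 → N0(foll b6 [s])
[10] deliver 0→2 → ∅
[11] deliver 2→1 → N1(foll b6 [s])
[12] deliver 1→2 → N2(lead b6 [s])
[13] deliver 2→3 → N3(foll b6 [s])

s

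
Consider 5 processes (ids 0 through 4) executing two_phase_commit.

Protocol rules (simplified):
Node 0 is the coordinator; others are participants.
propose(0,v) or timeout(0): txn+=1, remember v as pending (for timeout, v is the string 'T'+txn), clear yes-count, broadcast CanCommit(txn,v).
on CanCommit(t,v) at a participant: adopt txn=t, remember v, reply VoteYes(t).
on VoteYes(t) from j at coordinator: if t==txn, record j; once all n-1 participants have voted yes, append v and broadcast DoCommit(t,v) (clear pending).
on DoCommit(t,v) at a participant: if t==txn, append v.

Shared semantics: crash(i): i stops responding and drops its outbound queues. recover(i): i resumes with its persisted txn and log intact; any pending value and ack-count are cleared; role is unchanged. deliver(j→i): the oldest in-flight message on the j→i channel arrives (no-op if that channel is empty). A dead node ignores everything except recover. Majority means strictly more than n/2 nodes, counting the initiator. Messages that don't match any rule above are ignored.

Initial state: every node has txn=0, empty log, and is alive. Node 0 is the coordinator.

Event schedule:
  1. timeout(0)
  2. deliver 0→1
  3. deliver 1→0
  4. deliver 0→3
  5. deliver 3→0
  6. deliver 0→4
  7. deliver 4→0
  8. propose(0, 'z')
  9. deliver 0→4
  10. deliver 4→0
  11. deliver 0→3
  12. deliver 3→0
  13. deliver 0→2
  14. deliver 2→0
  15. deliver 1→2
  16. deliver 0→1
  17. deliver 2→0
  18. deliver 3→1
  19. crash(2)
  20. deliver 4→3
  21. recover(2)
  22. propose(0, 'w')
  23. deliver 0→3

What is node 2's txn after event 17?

1

[1] timeout(0) → N0(coor t1 [-])
[2] deliver 0→1 → N1(part t1 [-])
[3] deliver 1→0 → ∅
[4] deliver 0→3 → N3(part t1 [-])
[5] deliver 3→0 → ∅
[6] deliver 0→4 → N4(part t1 [-])
[7] deliver 4→0 → ∅
[8] propose(0,'z') → N0(coor t2 [-])
[9] deliver 0→4 → N4(part t2 [-])
[10] deliver 4→0 → ∅
[11] deliver 0→3 → N3(part t2 [-])
[12] deliver 3→0 → ∅
[13] deliver 0→2 → N2(part t1 [-])
[14] deliver 2→0 → ∅
[15] deliver 1→2 → ∅
[16] deliver 0→1 → N1(part t2 [-])
[17] deliver 2→0 → ∅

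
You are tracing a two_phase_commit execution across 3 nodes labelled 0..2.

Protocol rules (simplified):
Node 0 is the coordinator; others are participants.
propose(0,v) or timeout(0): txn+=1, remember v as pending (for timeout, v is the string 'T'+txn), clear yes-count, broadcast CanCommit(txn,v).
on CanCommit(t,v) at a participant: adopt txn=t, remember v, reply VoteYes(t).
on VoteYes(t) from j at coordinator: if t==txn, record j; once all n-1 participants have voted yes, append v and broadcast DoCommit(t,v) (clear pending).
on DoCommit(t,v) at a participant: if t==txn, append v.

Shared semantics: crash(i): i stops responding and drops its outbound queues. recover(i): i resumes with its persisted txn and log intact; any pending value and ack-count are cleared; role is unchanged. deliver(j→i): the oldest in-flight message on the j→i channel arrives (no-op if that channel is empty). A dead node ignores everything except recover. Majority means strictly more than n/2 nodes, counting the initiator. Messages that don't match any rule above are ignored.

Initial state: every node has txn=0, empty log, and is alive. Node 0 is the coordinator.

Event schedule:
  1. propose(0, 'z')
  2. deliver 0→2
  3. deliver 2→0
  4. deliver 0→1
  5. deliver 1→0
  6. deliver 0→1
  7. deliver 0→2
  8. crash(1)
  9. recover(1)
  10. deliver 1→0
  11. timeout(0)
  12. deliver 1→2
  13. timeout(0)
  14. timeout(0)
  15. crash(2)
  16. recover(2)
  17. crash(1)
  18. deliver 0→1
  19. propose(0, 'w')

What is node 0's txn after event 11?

after 1 — propose(0,'z'): n0:coor/t1/[-]
after 2 — deliver 0→2: n2:part/t1/[-]
after 3 — deliver 2→0: ·
after 4 — deliver 0→1: n1:part/t1/[-]
after 5 — deliver 1→0: n0:coor/t1/[z]
after 6 — deliver 0→1: n1:part/t1/[z]
after 7 — deliver 0→2: n2:part/t1/[z]
after 8 — crash(1): n1:✗part/t1/[z]
after 9 — recover(1): n1:part/t1/[z]
after 10 — deliver 1→0: ·
after 11 — timeout(0): n0:coor/t2/[z]

2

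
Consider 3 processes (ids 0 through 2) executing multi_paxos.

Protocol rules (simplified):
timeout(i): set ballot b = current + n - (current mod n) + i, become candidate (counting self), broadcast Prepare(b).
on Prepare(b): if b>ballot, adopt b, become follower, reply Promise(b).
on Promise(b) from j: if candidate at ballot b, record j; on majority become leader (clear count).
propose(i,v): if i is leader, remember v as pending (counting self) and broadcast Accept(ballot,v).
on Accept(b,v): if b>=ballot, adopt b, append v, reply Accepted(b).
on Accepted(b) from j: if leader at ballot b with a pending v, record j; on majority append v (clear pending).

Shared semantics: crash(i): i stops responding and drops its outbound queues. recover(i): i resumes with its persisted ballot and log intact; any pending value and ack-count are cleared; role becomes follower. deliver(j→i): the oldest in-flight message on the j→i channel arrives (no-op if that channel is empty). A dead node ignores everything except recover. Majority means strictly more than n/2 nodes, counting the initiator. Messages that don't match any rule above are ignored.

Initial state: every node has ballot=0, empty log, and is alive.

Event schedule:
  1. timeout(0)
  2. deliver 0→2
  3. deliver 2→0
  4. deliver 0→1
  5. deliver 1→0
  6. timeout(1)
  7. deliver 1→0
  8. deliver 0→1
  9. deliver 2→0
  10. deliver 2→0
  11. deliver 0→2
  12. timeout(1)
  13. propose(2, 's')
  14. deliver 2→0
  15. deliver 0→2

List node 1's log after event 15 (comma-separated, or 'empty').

after 1 — timeout(0): n0:cand/b3/[-]
after 2 — deliver 0→2: n2:foll/b3/[-]
after 3 — deliver 2→0: n0:lead/b3/[-]
after 4 — deliver 0→1: n1:foll/b3/[-]
after 5 — deliver 1→0: ·
after 6 — timeout(1): n1:cand/b7/[-]
after 7 — deliver 1→0: n0:foll/b7/[-]
after 8 — deliver 0→1: n1:lead/b7/[-]
after 9 — deliver 2→0: ·
after 10 — deliver 2→0: ·
after 11 — deliver 0→2: ·
after 12 — timeout(1): n1:cand/b10/[-]
after 13 — propose(2,'s'): ·
after 14 — deliver 2→0: ·
after 15 — deliver 0→2: ·

empty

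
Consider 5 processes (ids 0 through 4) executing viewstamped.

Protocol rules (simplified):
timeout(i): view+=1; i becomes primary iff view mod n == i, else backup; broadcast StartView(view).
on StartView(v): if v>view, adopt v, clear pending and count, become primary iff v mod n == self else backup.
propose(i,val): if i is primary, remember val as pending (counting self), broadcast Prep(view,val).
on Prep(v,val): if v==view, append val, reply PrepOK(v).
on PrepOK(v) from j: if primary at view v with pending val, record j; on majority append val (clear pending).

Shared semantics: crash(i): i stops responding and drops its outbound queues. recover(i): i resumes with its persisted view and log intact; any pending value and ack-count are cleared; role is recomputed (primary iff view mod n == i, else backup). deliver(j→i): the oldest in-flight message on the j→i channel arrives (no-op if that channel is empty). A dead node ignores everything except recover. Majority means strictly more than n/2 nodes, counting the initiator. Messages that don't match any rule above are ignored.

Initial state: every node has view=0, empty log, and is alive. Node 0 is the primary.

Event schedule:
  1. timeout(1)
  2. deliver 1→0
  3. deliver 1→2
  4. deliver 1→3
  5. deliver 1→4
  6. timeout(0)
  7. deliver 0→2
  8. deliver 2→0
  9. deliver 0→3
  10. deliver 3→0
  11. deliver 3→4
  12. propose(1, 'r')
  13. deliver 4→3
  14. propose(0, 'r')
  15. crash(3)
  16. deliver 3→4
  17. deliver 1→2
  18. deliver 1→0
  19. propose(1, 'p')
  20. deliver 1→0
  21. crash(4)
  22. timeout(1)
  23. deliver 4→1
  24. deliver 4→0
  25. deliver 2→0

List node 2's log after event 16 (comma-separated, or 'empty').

1. timeout(1):  <1:prim v1 ->
2. deliver 1→0:  <0:back v1 ->
3. deliver 1→2:  <2:back v1 ->
4. deliver 1→3:  <3:back v1 ->
5. deliver 1→4:  <4:back v1 ->
6. timeout(0):  <0:back v2 ->
7. deliver 0→2:  <2:prim v2 ->
8. deliver 2→0:  nop
9. deliver 0→3:  <3:back v2 ->
10. deliver 3→0:  nop
11. deliver 3→4:  nop
12. propose(1,'r'):  nop
13. deliver 4→3:  nop
14. propose(0,'r'):  nop
15. crash(3):  <3:✗back v2 ->
16. deliver 3→4:  nop

empty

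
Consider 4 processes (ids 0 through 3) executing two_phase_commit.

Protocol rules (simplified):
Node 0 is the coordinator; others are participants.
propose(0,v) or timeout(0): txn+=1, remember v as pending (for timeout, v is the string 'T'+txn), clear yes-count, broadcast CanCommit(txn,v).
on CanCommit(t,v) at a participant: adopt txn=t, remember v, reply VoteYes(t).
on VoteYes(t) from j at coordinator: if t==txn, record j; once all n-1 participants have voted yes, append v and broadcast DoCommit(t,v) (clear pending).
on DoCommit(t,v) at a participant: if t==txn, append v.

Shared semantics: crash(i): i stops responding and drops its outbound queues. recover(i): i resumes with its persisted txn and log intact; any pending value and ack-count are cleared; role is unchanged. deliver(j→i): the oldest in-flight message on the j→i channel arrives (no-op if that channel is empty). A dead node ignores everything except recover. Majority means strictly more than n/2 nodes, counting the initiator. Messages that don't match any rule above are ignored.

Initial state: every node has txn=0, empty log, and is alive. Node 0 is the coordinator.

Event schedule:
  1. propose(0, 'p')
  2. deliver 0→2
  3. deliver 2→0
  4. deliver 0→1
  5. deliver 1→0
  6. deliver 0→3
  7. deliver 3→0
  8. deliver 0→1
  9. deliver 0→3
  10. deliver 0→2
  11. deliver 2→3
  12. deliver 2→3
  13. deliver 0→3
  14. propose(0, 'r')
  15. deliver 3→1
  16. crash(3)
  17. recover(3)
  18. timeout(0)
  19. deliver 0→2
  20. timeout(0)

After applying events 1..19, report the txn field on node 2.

after 1 — propose(0,'p'): n0:coor/t1/[-]
after 2 — deliver 0→2: n2:part/t1/[-]
after 3 — deliver 2→0: ·
after 4 — deliver 0→1: n1:part/t1/[-]
after 5 — deliver 1→0: ·
after 6 — deliver 0→3: n3:part/t1/[-]
after 7 — deliver 3→0: n0:coor/t1/[p]
after 8 — deliver 0→1: n1:part/t1/[p]
after 9 — deliver 0→3: n3:part/t1/[p]
after 10 — deliver 0→2: n2:part/t1/[p]
after 11 — deliver 2→3: ·
after 12 — deliver 2→3: ·
after 13 — deliver 0→3: ·
after 14 — propose(0,'r'): n0:coor/t2/[p]
after 15 — deliver 3→1: ·
after 16 — crash(3): n3:✗part/t1/[p]
after 17 — recover(3): n3:part/t1/[p]
after 18 — timeout(0): n0:coor/t3/[p]
after 19 — deliver 0→2: n2:part/t2/[p]

2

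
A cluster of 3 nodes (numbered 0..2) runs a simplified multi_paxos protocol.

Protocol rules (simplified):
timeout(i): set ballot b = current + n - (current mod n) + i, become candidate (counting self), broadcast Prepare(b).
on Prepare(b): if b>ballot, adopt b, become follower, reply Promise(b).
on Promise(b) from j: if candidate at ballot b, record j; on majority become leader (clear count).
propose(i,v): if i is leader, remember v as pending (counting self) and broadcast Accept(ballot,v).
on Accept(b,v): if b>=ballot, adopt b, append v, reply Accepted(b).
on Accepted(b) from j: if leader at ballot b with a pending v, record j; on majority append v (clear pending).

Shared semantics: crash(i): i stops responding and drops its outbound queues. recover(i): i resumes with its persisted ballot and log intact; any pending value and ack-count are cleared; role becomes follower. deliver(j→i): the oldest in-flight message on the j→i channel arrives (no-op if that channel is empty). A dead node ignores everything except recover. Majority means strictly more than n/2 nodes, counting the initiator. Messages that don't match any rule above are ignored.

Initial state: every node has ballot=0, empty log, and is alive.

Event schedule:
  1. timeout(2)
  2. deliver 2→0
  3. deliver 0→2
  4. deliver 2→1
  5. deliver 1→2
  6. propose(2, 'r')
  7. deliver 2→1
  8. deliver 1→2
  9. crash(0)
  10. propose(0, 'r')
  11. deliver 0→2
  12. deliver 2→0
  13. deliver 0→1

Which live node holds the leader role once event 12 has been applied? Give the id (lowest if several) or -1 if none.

step 1 timeout(2): 2={cand,b=5,log=-}
step 2 deliver 2→0: 0={foll,b=5,log=-}
step 3 deliver 0→2: 2={lead,b=5,log=-}
step 4 deliver 2→1: 1={foll,b=5,log=-}
step 5 deliver 1→2: —
step 6 propose(2,'r'): —
step 7 deliver 2→1: 1={foll,b=5,log=r}
step 8 deliver 1→2: 2={lead,b=5,log=r}
step 9 crash(0): 0={✗foll,b=5,log=-}
step 10 propose(0,'r'): —
step 11 deliver 0→2: —
step 12 deliver 2→0: —

2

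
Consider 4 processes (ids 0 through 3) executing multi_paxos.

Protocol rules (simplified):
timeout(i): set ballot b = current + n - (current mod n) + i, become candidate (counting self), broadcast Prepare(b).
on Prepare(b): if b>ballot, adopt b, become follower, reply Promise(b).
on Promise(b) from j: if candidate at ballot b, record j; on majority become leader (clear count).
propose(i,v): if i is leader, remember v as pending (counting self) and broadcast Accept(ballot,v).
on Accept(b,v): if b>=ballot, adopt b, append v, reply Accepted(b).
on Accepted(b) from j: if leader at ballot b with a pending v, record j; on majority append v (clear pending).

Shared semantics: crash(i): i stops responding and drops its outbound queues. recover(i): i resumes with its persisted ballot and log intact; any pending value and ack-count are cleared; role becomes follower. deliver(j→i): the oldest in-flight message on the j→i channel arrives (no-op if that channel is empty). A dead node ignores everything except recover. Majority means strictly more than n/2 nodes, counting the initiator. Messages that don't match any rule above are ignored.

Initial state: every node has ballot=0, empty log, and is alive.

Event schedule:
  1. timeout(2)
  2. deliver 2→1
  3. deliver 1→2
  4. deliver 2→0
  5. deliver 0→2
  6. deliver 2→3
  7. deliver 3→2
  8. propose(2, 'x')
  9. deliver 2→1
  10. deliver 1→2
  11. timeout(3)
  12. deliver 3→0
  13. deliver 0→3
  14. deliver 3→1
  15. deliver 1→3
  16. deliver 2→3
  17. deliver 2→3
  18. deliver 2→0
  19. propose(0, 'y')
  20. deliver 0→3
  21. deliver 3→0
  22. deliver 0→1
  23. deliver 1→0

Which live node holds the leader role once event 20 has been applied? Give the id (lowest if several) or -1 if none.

after 1 — timeout(2): n2:cand/b6/[-]
after 2 — deliver 2→1: n1:foll/b6/[-]
after 3 — deliver 1→2: ·
after 4 — deliver 2→0: n0:foll/b6/[-]
after 5 — deliver 0→2: n2:lead/b6/[-]
after 6 — deliver 2→3: n3:foll/b6/[-]
after 7 — deliver 3→2: ·
after 8 — propose(2,'x'): ·
after 9 — deliver 2→1: n1:foll/b6/[x]
after 10 — deliver 1→2: ·
after 11 — timeout(3): n3:cand/b11/[-]
after 12 — deliver 3→0: n0:foll/b11/[-]
after 13 — deliver 0→3: ·
after 14 — deliver 3→1: n1:foll/b11/[x]
after 15 — deliver 1→3: n3:lead/b11/[-]
after 16 — deliver 2→3: ·
after 17 — deliver 2→3: ·
after 18 — deliver 2→0: ·
after 19 — propose(0,'y'): ·
after 20 — deliver 0→3: ·

2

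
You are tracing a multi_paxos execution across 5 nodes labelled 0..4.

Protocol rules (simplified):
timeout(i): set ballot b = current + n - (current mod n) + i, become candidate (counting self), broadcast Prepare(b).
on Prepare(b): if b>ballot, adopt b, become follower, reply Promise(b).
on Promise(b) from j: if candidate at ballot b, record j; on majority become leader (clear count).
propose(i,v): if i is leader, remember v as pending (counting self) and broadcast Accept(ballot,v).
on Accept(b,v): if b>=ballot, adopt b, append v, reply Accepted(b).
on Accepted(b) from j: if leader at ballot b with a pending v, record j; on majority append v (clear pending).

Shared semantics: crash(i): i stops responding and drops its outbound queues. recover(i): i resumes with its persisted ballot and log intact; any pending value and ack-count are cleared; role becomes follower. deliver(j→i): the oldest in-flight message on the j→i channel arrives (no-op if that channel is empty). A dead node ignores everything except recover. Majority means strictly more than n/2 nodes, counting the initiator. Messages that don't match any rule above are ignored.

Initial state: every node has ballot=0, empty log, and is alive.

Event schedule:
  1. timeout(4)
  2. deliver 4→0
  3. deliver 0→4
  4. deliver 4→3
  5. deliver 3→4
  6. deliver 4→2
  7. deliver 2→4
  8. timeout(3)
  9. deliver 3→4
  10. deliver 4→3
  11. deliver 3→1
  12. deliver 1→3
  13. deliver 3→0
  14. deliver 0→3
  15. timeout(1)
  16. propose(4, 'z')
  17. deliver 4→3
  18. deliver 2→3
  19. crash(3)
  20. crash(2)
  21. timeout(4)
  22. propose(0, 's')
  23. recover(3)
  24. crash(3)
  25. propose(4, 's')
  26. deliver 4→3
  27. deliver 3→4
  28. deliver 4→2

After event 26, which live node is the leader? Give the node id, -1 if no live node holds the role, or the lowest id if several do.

step 1 timeout(4): 4={cand,b=9,log=-}
step 2 deliver 4→0: 0={foll,b=9,log=-}
step 3 deliver 0→4: —
step 4 deliver 4→3: 3={foll,b=9,log=-}
step 5 deliver 3→4: 4={lead,b=9,log=-}
step 6 deliver 4→2: 2={foll,b=9,log=-}
step 7 deliver 2→4: —
step 8 timeout(3): 3={cand,b=13,log=-}
step 9 deliver 3→4: 4={foll,b=13,log=-}
step 10 deliver 4→3: —
step 11 deliver 3→1: 1={foll,b=13,log=-}
step 12 deliver 1→3: 3={lead,b=13,log=-}
step 13 deliver 3→0: 0={foll,b=13,log=-}
step 14 deliver 0→3: —
step 15 timeout(1): 1={cand,b=16,log=-}
step 16 propose(4,'z'): —
step 17 deliver 4→3: —
step 18 deliver 2→3: —
step 19 crash(3): 3={✗lead,b=13,log=-}
step 20 crash(2): 2={✗foll,b=9,log=-}
step 21 timeout(4): 4={cand,b=19,log=-}
step 22 propose(0,'s'): —
step 23 recover(3): 3={foll,b=13,log=-}
step 24 crash(3): 3={✗foll,b=13,log=-}
step 25 propose(4,'s'): —
step 26 deliver 4→3: —

-1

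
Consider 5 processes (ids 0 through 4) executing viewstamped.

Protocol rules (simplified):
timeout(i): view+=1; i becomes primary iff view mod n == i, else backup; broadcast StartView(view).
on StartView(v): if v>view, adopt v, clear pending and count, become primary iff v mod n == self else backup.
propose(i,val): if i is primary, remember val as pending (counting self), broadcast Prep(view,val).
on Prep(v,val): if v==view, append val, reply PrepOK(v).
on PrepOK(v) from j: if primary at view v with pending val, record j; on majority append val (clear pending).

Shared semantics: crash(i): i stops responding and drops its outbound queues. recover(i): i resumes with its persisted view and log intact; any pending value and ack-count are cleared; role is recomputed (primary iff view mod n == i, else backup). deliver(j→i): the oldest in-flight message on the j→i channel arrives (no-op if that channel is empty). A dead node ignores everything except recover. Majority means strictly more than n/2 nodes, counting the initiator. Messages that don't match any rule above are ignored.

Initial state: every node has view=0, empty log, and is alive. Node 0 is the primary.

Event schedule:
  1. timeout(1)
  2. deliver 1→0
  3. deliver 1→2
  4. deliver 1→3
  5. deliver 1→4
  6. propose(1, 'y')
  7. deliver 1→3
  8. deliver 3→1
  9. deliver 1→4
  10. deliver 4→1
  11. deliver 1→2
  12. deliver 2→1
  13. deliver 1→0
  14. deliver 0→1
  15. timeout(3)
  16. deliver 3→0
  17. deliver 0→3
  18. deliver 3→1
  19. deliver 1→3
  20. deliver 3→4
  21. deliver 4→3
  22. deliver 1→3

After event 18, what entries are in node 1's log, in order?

step 1 timeout(1): 1={prim,v=1,log=-}
step 2 deliver 1→0: 0={back,v=1,log=-}
step 3 deliver 1→2: 2={back,v=1,log=-}
step 4 deliver 1→3: 3={back,v=1,log=-}
step 5 deliver 1→4: 4={back,v=1,log=-}
step 6 propose(1,'y'): —
step 7 deliver 1→3: 3={back,v=1,log=y}
step 8 deliver 3→1: —
step 9 deliver 1→4: 4={back,v=1,log=y}
step 10 deliver 4→1: 1={prim,v=1,log=y}
step 11 deliver 1→2: 2={back,v=1,log=y}
step 12 deliver 2→1: —
step 13 deliver 1→0: 0={back,v=1,log=y}
step 14 deliver 0→1: —
step 15 timeout(3): 3={back,v=2,log=y}
step 16 deliver 3→0: 0={back,v=2,log=y}
step 17 deliver 0→3: —
step 18 deliver 3→1: 1={back,v=2,log=y}

y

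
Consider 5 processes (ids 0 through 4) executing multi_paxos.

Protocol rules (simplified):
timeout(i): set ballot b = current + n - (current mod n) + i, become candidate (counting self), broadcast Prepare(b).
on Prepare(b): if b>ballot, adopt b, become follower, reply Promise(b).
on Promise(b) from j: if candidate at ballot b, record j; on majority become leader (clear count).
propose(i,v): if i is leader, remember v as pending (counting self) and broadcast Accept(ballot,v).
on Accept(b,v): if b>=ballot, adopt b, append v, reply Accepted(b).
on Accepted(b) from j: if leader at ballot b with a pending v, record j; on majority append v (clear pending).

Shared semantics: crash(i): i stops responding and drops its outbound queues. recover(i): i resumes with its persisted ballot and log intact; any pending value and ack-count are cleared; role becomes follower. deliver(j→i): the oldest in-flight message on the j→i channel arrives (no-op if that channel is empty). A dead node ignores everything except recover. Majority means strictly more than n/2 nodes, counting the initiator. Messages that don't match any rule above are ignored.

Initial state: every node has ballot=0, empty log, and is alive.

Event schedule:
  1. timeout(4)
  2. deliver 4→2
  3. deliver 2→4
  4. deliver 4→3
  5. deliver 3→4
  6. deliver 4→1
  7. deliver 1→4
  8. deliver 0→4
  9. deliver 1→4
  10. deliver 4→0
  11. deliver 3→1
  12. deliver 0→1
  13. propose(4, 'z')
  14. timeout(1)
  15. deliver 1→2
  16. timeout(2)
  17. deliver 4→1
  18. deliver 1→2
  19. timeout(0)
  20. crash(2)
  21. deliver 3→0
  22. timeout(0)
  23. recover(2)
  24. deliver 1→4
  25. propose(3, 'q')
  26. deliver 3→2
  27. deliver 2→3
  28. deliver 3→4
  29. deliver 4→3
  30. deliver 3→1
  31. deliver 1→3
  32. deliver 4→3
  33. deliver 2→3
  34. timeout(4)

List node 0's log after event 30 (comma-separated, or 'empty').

empty

step 1 timeout(4): 4={cand,b=9,log=-}
step 2 deliver 4→2: 2={foll,b=9,log=-}
step 3 deliver 2→4: —
step 4 deliver 4→3: 3={foll,b=9,log=-}
step 5 deliver 3→4: 4={lead,b=9,log=-}
step 6 deliver 4→1: 1={foll,b=9,log=-}
step 7 deliver 1→4: —
step 8 deliver 0→4: —
step 9 deliver 1→4: —
step 10 deliver 4→0: 0={foll,b=9,log=-}
step 11 deliver 3→1: —
step 12 deliver 0→1: —
step 13 propose(4,'z'): —
step 14 timeout(1): 1={cand,b=11,log=-}
step 15 deliver 1→2: 2={foll,b=11,log=-}
step 16 timeout(2): 2={cand,b=17,log=-}
step 17 deliver 4→1: —
step 18 deliver 1→2: —
step 19 timeout(0): 0={cand,b=10,log=-}
step 20 crash(2): 2={✗cand,b=17,log=-}
step 21 deliver 3→0: —
step 22 timeout(0): 0={cand,b=15,log=-}
step 23 recover(2): 2={foll,b=17,log=-}
step 24 deliver 1→4: 4={foll,b=11,log=-}
step 25 propose(3,'q'): —
step 26 deliver 3→2: —
step 27 deliver 2→3: —
step 28 deliver 3→4: —
step 29 deliver 4→3: 3={foll,b=9,log=z}
step 30 deliver 3→1: —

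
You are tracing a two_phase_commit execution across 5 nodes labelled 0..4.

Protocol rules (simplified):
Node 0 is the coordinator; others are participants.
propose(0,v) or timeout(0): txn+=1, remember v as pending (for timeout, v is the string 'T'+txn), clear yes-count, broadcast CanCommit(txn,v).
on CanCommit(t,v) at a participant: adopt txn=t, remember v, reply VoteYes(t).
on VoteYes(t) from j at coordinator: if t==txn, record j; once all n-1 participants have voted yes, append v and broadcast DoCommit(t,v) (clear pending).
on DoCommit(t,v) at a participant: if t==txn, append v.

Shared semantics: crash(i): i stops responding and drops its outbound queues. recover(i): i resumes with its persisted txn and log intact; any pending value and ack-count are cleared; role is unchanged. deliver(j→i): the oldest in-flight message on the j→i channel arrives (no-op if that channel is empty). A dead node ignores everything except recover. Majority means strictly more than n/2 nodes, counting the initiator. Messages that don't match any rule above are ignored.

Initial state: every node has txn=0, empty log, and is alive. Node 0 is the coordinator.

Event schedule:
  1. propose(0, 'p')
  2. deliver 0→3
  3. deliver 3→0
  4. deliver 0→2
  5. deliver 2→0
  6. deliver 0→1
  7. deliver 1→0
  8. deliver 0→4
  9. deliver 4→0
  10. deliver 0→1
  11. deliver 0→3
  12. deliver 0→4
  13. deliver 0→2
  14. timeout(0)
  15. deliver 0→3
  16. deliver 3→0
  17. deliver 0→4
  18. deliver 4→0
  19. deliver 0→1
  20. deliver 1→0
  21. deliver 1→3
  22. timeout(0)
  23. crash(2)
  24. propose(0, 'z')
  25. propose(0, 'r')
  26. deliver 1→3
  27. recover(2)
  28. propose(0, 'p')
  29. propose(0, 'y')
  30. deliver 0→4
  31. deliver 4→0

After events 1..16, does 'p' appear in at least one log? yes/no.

step 1 propose(0,'p'): 0={coor,t=1,log=-}
step 2 deliver 0→3: 3={part,t=1,log=-}
step 3 deliver 3→0: —
step 4 deliver 0→2: 2={part,t=1,log=-}
step 5 deliver 2→0: —
step 6 deliver 0→1: 1={part,t=1,log=-}
step 7 deliver 1→0: —
step 8 deliver 0→4: 4={part,t=1,log=-}
step 9 deliver 4→0: 0={coor,t=1,log=p}
step 10 deliver 0→1: 1={part,t=1,log=p}
step 11 deliver 0→3: 3={part,t=1,log=p}
step 12 deliver 0→4: 4={part,t=1,log=p}
step 13 deliver 0→2: 2={part,t=1,log=p}
step 14 timeout(0): 0={coor,t=2,log=p}
step 15 deliver 0→3: 3={part,t=2,log=p}
step 16 deliver 3→0: —

yes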